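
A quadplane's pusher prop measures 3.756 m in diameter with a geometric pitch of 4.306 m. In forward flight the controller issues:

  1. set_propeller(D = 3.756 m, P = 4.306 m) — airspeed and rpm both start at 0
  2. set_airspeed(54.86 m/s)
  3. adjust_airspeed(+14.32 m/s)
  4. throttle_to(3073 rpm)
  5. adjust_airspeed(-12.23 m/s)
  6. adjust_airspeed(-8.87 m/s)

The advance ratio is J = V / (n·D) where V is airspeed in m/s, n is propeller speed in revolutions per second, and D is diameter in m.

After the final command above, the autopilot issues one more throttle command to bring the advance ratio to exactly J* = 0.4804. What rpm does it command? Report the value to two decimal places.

rpm = 1598.77

set_propeller: D = 3.756 m, P = 4.306 m (p = P/D = 1.146432); state ← (V=0, rpm=0)
set_airspeed(54.86): V ← 54.86 m/s
adjust_airspeed(+14.32): V ← 54.86 +14.32 = 69.18 m/s
throttle_to(3073): rpm ← 3073
adjust_airspeed(-12.23): V ← 69.18 -12.23 = 56.95 m/s
adjust_airspeed(-8.87): V ← 56.95 -8.87 = 48.08 m/s
final state: V = 48.08 m/s, rpm = 3073 → n = rpm/60 = 51.216667 rev/s
target J* = 0.4804; solve J* = V/(n·D) for n: n = V/(J*·D) = 48.08/(0.4804 × 3.756) = 26.646236 rev/s
rpm = 60·n = 1598.774184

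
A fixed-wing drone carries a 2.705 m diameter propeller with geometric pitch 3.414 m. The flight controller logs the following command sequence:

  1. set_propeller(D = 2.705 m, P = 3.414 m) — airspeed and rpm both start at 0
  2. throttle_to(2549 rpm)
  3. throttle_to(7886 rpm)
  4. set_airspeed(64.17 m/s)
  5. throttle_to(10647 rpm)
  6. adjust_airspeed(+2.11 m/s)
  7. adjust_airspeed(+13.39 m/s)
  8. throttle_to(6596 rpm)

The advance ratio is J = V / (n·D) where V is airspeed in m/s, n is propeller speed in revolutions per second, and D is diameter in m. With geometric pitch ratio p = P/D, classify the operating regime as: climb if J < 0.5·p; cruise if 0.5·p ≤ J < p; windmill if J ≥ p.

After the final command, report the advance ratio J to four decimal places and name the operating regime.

J = 0.2679, regime = climb

set_propeller: D = 2.705 m, P = 3.414 m (p = P/D = 1.262107); state ← (V=0, rpm=0)
throttle_to(2549): rpm ← 2549
throttle_to(7886): rpm ← 7886
set_airspeed(64.17): V ← 64.17 m/s
throttle_to(10647): rpm ← 10647
adjust_airspeed(+2.11): V ← 64.17 +2.11 = 66.28 m/s
adjust_airspeed(+13.39): V ← 66.28 +13.39 = 79.67 m/s
throttle_to(6596): rpm ← 6596
final state: V = 79.67 m/s, rpm = 6596 → n = rpm/60 = 109.933333 rev/s
J = V / (n·D) = 79.67 / (109.933333 × 2.705) = 0.267916
regime bands: climb J<0.6311 | cruise [0.6311, 1.2621) | windmill J≥1.2621
J = 0.2679 → climb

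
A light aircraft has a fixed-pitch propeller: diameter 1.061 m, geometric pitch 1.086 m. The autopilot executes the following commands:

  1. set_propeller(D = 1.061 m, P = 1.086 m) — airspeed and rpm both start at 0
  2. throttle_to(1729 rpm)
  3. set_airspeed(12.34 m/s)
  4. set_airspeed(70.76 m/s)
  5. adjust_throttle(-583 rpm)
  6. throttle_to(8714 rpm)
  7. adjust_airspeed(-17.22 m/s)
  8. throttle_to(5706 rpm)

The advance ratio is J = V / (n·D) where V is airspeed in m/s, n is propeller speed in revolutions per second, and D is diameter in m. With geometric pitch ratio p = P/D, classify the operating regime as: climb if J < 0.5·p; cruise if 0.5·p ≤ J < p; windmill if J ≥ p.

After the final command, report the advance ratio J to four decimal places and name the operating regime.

J = 0.5306, regime = cruise

set_propeller: D = 1.061 m, P = 1.086 m (p = P/D = 1.023563); state ← (V=0, rpm=0)
throttle_to(1729): rpm ← 1729
set_airspeed(12.34): V ← 12.34 m/s
set_airspeed(70.76): V ← 70.76 m/s
adjust_throttle(-583): rpm ← 1729 -583 = 1146
throttle_to(8714): rpm ← 8714
adjust_airspeed(-17.22): V ← 70.76 -17.22 = 53.54 m/s
throttle_to(5706): rpm ← 5706
final state: V = 53.54 m/s, rpm = 5706 → n = rpm/60 = 95.100000 rev/s
J = V / (n·D) = 53.54 / (95.100000 × 1.061) = 0.530619
regime bands: climb J<0.5118 | cruise [0.5118, 1.0236) | windmill J≥1.0236
J = 0.5306 → cruise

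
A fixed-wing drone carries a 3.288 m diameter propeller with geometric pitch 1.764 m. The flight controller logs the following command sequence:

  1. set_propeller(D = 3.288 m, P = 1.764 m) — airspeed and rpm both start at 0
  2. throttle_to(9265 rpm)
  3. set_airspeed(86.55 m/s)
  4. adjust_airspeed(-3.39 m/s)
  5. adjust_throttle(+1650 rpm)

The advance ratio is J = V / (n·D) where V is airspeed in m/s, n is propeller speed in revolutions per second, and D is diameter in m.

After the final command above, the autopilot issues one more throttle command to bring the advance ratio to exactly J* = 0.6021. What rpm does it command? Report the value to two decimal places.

set_propeller: D = 3.288 m, P = 1.764 m (p = P/D = 0.536496); state ← (V=0, rpm=0)
throttle_to(9265): rpm ← 9265
set_airspeed(86.55): V ← 86.55 m/s
adjust_airspeed(-3.39): V ← 86.55 -3.39 = 83.16 m/s
adjust_throttle(+1650): rpm ← 9265 +1650 = 10915
final state: V = 83.16 m/s, rpm = 10915 → n = rpm/60 = 181.916667 rev/s
target J* = 0.6021; solve J* = V/(n·D) for n: n = V/(J*·D) = 83.16/(0.6021 × 3.288) = 42.006263 rev/s
rpm = 60·n = 2520.375765

rpm = 2520.38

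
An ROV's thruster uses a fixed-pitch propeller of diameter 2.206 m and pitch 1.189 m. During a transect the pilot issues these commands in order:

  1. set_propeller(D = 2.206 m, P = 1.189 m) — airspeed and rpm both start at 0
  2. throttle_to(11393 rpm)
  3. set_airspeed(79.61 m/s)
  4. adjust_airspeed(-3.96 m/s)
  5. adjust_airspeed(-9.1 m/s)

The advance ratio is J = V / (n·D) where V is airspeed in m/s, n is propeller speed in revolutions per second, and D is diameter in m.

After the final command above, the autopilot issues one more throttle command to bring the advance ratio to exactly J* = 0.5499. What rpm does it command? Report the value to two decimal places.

set_propeller: D = 2.206 m, P = 1.189 m (p = P/D = 0.538985); state ← (V=0, rpm=0)
throttle_to(11393): rpm ← 11393
set_airspeed(79.61): V ← 79.61 m/s
adjust_airspeed(-3.96): V ← 79.61 -3.96 = 75.65 m/s
adjust_airspeed(-9.1): V ← 75.65 -9.1 = 66.55 m/s
final state: V = 66.55 m/s, rpm = 11393 → n = rpm/60 = 189.883333 rev/s
target J* = 0.5499; solve J* = V/(n·D) for n: n = V/(J*·D) = 66.55/(0.5499 × 2.206) = 54.860383 rev/s
rpm = 60·n = 3291.622956

rpm = 3291.62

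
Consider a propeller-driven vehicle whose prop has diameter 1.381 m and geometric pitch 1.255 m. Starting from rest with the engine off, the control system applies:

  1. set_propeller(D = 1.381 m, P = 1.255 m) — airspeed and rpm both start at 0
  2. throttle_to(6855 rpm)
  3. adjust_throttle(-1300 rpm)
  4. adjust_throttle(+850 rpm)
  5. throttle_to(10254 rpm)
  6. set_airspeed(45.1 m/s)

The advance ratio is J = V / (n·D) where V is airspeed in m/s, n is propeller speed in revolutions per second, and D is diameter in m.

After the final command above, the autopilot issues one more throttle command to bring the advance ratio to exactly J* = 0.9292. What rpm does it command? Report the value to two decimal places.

set_propeller: D = 1.381 m, P = 1.255 m (p = P/D = 0.908762); state ← (V=0, rpm=0)
throttle_to(6855): rpm ← 6855
adjust_throttle(-1300): rpm ← 6855 -1300 = 5555
adjust_throttle(+850): rpm ← 5555 +850 = 6405
throttle_to(10254): rpm ← 10254
set_airspeed(45.1): V ← 45.1 m/s
final state: V = 45.1 m/s, rpm = 10254 → n = rpm/60 = 170.900000 rev/s
target J* = 0.9292; solve J* = V/(n·D) for n: n = V/(J*·D) = 45.1/(0.9292 × 1.381) = 35.145819 rev/s
rpm = 60·n = 2108.749111

rpm = 2108.75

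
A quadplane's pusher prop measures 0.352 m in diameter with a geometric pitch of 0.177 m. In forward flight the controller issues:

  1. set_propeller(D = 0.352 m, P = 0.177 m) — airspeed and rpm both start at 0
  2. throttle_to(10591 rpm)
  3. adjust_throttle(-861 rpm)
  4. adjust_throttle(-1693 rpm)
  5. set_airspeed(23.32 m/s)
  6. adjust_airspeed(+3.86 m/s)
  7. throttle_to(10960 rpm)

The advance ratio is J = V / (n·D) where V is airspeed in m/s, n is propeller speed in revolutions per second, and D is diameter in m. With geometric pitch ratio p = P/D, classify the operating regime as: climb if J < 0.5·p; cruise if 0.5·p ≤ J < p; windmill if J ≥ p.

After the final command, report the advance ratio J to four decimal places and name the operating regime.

set_propeller: D = 0.352 m, P = 0.177 m (p = P/D = 0.502841); state ← (V=0, rpm=0)
throttle_to(10591): rpm ← 10591
adjust_throttle(-861): rpm ← 10591 -861 = 9730
adjust_throttle(-1693): rpm ← 9730 -1693 = 8037
set_airspeed(23.32): V ← 23.32 m/s
adjust_airspeed(+3.86): V ← 23.32 +3.86 = 27.18 m/s
throttle_to(10960): rpm ← 10960
final state: V = 27.18 m/s, rpm = 10960 → n = rpm/60 = 182.666667 rev/s
J = V / (n·D) = 27.18 / (182.666667 × 0.352) = 0.422715
regime bands: climb J<0.2514 | cruise [0.2514, 0.5028) | windmill J≥0.5028
J = 0.4227 → cruise

J = 0.4227, regime = cruise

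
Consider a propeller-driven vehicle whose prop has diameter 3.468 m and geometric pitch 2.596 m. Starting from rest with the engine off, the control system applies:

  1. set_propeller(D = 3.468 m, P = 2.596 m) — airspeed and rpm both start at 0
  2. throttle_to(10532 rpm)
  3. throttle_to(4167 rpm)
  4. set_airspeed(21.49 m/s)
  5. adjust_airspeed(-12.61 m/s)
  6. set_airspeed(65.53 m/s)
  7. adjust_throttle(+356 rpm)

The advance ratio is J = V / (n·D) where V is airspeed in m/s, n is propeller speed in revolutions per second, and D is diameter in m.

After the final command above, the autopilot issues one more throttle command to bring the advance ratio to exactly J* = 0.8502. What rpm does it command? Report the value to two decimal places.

set_propeller: D = 3.468 m, P = 2.596 m (p = P/D = 0.748558); state ← (V=0, rpm=0)
throttle_to(10532): rpm ← 10532
throttle_to(4167): rpm ← 4167
set_airspeed(21.49): V ← 21.49 m/s
adjust_airspeed(-12.61): V ← 21.49 -12.61 = 8.88 m/s
set_airspeed(65.53): V ← 65.53 m/s
adjust_throttle(+356): rpm ← 4167 +356 = 4523
final state: V = 65.53 m/s, rpm = 4523 → n = rpm/60 = 75.383333 rev/s
target J* = 0.8502; solve J* = V/(n·D) for n: n = V/(J*·D) = 65.53/(0.8502 × 3.468) = 22.224908 rev/s
rpm = 60·n = 1333.494500

rpm = 1333.49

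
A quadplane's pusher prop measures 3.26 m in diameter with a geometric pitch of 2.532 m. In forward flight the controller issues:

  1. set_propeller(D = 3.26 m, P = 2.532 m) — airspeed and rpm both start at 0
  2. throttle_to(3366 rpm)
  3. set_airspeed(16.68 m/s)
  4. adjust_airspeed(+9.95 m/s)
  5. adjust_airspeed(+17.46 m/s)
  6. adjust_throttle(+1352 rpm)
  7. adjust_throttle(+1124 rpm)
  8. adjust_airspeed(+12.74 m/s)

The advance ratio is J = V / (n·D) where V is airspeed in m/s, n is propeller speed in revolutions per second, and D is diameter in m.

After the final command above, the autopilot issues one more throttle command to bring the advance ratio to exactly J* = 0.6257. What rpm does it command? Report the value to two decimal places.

set_propeller: D = 3.26 m, P = 2.532 m (p = P/D = 0.776687); state ← (V=0, rpm=0)
throttle_to(3366): rpm ← 3366
set_airspeed(16.68): V ← 16.68 m/s
adjust_airspeed(+9.95): V ← 16.68 +9.95 = 26.63 m/s
adjust_airspeed(+17.46): V ← 26.63 +17.46 = 44.09 m/s
adjust_throttle(+1352): rpm ← 3366 +1352 = 4718
adjust_throttle(+1124): rpm ← 4718 +1124 = 5842
adjust_airspeed(+12.74): V ← 44.09 +12.74 = 56.83 m/s
final state: V = 56.83 m/s, rpm = 5842 → n = rpm/60 = 97.366667 rev/s
target J* = 0.6257; solve J* = V/(n·D) for n: n = V/(J*·D) = 56.83/(0.6257 × 3.26) = 27.860820 rev/s
rpm = 60·n = 1671.649225

rpm = 1671.65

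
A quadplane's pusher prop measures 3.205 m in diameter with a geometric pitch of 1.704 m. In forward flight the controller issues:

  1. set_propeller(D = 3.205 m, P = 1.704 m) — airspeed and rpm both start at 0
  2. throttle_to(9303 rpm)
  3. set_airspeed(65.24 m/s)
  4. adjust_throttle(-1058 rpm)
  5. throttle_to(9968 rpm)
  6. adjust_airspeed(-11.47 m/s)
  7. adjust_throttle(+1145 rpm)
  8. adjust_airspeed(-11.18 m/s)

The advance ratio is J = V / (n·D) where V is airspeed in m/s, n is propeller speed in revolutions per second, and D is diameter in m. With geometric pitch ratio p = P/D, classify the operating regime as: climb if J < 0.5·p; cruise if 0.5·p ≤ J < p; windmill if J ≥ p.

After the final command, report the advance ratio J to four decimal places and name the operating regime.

set_propeller: D = 3.205 m, P = 1.704 m (p = P/D = 0.531669); state ← (V=0, rpm=0)
throttle_to(9303): rpm ← 9303
set_airspeed(65.24): V ← 65.24 m/s
adjust_throttle(-1058): rpm ← 9303 -1058 = 8245
throttle_to(9968): rpm ← 9968
adjust_airspeed(-11.47): V ← 65.24 -11.47 = 53.77 m/s
adjust_throttle(+1145): rpm ← 9968 +1145 = 11113
adjust_airspeed(-11.18): V ← 53.77 -11.18 = 42.59 m/s
final state: V = 42.59 m/s, rpm = 11113 → n = rpm/60 = 185.216667 rev/s
J = V / (n·D) = 42.59 / (185.216667 × 3.205) = 0.071746
regime bands: climb J<0.2658 | cruise [0.2658, 0.5317) | windmill J≥0.5317
J = 0.0717 → climb

J = 0.0717, regime = climb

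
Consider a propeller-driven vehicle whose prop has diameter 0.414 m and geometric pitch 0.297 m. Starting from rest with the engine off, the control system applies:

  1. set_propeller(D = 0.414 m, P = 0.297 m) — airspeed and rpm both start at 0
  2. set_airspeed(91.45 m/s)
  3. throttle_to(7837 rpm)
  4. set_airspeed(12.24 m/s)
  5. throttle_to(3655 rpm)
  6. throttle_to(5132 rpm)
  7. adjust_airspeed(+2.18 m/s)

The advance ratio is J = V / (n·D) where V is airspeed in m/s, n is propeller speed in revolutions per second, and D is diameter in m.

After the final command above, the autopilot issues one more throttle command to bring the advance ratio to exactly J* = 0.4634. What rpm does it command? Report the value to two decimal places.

rpm = 4509.83

set_propeller: D = 0.414 m, P = 0.297 m (p = P/D = 0.717391); state ← (V=0, rpm=0)
set_airspeed(91.45): V ← 91.45 m/s
throttle_to(7837): rpm ← 7837
set_airspeed(12.24): V ← 12.24 m/s
throttle_to(3655): rpm ← 3655
throttle_to(5132): rpm ← 5132
adjust_airspeed(+2.18): V ← 12.24 +2.18 = 14.42 m/s
final state: V = 14.42 m/s, rpm = 5132 → n = rpm/60 = 85.533333 rev/s
target J* = 0.4634; solve J* = V/(n·D) for n: n = V/(J*·D) = 14.42/(0.4634 × 0.414) = 75.163828 rev/s
rpm = 60·n = 4509.829677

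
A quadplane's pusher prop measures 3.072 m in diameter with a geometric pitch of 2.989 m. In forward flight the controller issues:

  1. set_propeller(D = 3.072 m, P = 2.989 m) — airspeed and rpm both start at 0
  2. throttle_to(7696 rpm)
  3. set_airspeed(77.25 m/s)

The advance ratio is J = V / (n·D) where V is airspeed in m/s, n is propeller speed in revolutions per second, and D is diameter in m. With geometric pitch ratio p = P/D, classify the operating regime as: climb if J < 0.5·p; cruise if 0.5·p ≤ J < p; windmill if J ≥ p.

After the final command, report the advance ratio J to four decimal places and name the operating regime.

set_propeller: D = 3.072 m, P = 2.989 m (p = P/D = 0.972982); state ← (V=0, rpm=0)
throttle_to(7696): rpm ← 7696
set_airspeed(77.25): V ← 77.25 m/s
final state: V = 77.25 m/s, rpm = 7696 → n = rpm/60 = 128.266667 rev/s
J = V / (n·D) = 77.25 / (128.266667 × 3.072) = 0.196048
regime bands: climb J<0.4865 | cruise [0.4865, 0.9730) | windmill J≥0.9730
J = 0.1960 → climb

J = 0.1960, regime = climb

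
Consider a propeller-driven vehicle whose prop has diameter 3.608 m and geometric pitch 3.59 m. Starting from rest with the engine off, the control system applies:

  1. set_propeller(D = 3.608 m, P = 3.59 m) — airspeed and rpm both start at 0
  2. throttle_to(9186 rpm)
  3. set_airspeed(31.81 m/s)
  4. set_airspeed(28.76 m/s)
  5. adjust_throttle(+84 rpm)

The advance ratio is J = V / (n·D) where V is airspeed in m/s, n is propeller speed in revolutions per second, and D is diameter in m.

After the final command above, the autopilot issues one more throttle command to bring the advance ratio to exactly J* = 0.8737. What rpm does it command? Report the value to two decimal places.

rpm = 547.41

set_propeller: D = 3.608 m, P = 3.59 m (p = P/D = 0.995011); state ← (V=0, rpm=0)
throttle_to(9186): rpm ← 9186
set_airspeed(31.81): V ← 31.81 m/s
set_airspeed(28.76): V ← 28.76 m/s
adjust_throttle(+84): rpm ← 9186 +84 = 9270
final state: V = 28.76 m/s, rpm = 9270 → n = rpm/60 = 154.500000 rev/s
target J* = 0.8737; solve J* = V/(n·D) for n: n = V/(J*·D) = 28.76/(0.8737 × 3.608) = 9.123469 rev/s
rpm = 60·n = 547.408161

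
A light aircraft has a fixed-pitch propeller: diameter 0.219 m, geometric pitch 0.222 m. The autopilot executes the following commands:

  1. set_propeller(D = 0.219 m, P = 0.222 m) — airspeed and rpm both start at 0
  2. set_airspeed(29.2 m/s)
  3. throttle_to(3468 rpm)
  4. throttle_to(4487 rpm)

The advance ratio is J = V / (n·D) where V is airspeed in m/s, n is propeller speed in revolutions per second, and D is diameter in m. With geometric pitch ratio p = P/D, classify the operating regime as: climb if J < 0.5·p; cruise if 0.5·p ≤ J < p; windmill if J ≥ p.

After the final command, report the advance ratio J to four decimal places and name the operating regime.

set_propeller: D = 0.219 m, P = 0.222 m (p = P/D = 1.013699); state ← (V=0, rpm=0)
set_airspeed(29.2): V ← 29.2 m/s
throttle_to(3468): rpm ← 3468
throttle_to(4487): rpm ← 4487
final state: V = 29.2 m/s, rpm = 4487 → n = rpm/60 = 74.783333 rev/s
J = V / (n·D) = 29.2 / (74.783333 × 0.219) = 1.782928
regime bands: climb J<0.5068 | cruise [0.5068, 1.0137) | windmill J≥1.0137
J = 1.7829 → windmill

J = 1.7829, regime = windmill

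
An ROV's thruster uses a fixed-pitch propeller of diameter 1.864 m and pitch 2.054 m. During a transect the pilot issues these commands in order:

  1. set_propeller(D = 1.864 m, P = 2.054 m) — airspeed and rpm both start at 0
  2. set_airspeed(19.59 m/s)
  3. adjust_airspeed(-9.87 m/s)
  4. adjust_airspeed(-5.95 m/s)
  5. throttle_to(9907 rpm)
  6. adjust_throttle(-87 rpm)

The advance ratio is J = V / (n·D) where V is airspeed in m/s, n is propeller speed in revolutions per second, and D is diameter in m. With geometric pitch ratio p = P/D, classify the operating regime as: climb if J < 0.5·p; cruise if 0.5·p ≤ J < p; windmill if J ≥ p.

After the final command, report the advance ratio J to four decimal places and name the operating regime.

set_propeller: D = 1.864 m, P = 2.054 m (p = P/D = 1.101931); state ← (V=0, rpm=0)
set_airspeed(19.59): V ← 19.59 m/s
adjust_airspeed(-9.87): V ← 19.59 -9.87 = 9.72 m/s
adjust_airspeed(-5.95): V ← 9.72 -5.95 = 3.77 m/s
throttle_to(9907): rpm ← 9907
adjust_throttle(-87): rpm ← 9907 -87 = 9820
final state: V = 3.77 m/s, rpm = 9820 → n = rpm/60 = 163.666667 rev/s
J = V / (n·D) = 3.77 / (163.666667 × 1.864) = 0.012358
regime bands: climb J<0.5510 | cruise [0.5510, 1.1019) | windmill J≥1.1019
J = 0.0124 → climb

J = 0.0124, regime = climb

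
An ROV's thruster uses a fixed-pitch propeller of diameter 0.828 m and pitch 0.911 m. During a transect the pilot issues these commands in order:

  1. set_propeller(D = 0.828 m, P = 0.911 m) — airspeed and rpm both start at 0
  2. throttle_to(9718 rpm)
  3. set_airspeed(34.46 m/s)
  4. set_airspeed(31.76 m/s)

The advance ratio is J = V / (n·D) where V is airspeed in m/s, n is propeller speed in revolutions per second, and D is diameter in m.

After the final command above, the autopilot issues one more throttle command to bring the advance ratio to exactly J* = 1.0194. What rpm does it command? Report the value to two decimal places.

set_propeller: D = 0.828 m, P = 0.911 m (p = P/D = 1.100242); state ← (V=0, rpm=0)
throttle_to(9718): rpm ← 9718
set_airspeed(34.46): V ← 34.46 m/s
set_airspeed(31.76): V ← 31.76 m/s
final state: V = 31.76 m/s, rpm = 9718 → n = rpm/60 = 161.966667 rev/s
target J* = 1.0194; solve J* = V/(n·D) for n: n = V/(J*·D) = 31.76/(1.0194 × 0.828) = 37.627514 rev/s
rpm = 60·n = 2257.650849

rpm = 2257.65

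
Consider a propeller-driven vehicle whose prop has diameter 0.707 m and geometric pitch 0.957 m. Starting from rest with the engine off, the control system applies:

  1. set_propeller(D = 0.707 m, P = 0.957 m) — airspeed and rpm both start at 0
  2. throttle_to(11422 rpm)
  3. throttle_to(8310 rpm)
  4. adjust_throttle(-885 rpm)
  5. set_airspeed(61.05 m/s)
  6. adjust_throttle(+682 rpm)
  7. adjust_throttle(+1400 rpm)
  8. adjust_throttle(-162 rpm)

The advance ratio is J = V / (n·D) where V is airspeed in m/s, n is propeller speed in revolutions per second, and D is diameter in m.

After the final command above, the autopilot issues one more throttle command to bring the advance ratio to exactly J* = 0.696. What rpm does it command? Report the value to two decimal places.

set_propeller: D = 0.707 m, P = 0.957 m (p = P/D = 1.353607); state ← (V=0, rpm=0)
throttle_to(11422): rpm ← 11422
throttle_to(8310): rpm ← 8310
adjust_throttle(-885): rpm ← 8310 -885 = 7425
set_airspeed(61.05): V ← 61.05 m/s
adjust_throttle(+682): rpm ← 7425 +682 = 8107
adjust_throttle(+1400): rpm ← 8107 +1400 = 9507
adjust_throttle(-162): rpm ← 9507 -162 = 9345
final state: V = 61.05 m/s, rpm = 9345 → n = rpm/60 = 155.750000 rev/s
target J* = 0.696; solve J* = V/(n·D) for n: n = V/(J*·D) = 61.05/(0.696 × 0.707) = 124.067210 rev/s
rpm = 60·n = 7444.032581

rpm = 7444.03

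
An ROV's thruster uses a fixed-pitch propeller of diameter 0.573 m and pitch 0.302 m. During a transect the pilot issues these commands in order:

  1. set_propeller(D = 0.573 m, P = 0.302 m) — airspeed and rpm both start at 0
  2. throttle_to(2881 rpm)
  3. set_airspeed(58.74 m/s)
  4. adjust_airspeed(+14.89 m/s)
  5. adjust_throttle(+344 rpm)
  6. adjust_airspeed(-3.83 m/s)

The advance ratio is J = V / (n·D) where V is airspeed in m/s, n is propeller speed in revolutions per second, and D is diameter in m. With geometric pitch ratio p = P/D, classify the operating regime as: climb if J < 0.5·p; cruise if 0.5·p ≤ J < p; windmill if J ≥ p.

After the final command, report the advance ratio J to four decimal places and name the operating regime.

set_propeller: D = 0.573 m, P = 0.302 m (p = P/D = 0.527051); state ← (V=0, rpm=0)
throttle_to(2881): rpm ← 2881
set_airspeed(58.74): V ← 58.74 m/s
adjust_airspeed(+14.89): V ← 58.74 +14.89 = 73.63 m/s
adjust_throttle(+344): rpm ← 2881 +344 = 3225
adjust_airspeed(-3.83): V ← 73.63 -3.83 = 69.8 m/s
final state: V = 69.8 m/s, rpm = 3225 → n = rpm/60 = 53.750000 rev/s
J = V / (n·D) = 69.8 / (53.750000 × 0.573) = 2.266326
regime bands: climb J<0.2635 | cruise [0.2635, 0.5271) | windmill J≥0.5271
J = 2.2663 → windmill

J = 2.2663, regime = windmill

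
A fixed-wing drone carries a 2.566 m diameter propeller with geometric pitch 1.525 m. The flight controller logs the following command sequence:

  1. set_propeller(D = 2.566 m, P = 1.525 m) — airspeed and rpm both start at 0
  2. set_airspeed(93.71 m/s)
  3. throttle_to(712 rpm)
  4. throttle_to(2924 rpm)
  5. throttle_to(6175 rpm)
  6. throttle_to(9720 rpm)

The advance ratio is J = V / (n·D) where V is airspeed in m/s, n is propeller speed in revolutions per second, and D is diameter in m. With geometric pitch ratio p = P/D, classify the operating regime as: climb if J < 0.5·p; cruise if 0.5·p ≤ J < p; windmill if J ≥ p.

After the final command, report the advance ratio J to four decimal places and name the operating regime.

J = 0.2254, regime = climb

set_propeller: D = 2.566 m, P = 1.525 m (p = P/D = 0.594310); state ← (V=0, rpm=0)
set_airspeed(93.71): V ← 93.71 m/s
throttle_to(712): rpm ← 712
throttle_to(2924): rpm ← 2924
throttle_to(6175): rpm ← 6175
throttle_to(9720): rpm ← 9720
final state: V = 93.71 m/s, rpm = 9720 → n = rpm/60 = 162.000000 rev/s
J = V / (n·D) = 93.71 / (162.000000 × 2.566) = 0.225431
regime bands: climb J<0.2972 | cruise [0.2972, 0.5943) | windmill J≥0.5943
J = 0.2254 → climb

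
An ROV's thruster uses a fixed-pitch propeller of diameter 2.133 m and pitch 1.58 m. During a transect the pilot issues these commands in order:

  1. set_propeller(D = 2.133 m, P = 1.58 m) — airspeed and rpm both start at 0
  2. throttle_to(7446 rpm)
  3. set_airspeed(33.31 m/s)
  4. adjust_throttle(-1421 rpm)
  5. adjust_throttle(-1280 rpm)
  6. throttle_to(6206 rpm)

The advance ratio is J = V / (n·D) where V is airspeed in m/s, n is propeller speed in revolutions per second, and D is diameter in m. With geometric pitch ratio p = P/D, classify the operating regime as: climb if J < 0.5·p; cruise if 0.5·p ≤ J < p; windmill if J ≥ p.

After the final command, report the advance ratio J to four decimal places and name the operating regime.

J = 0.1510, regime = climb

set_propeller: D = 2.133 m, P = 1.58 m (p = P/D = 0.740741); state ← (V=0, rpm=0)
throttle_to(7446): rpm ← 7446
set_airspeed(33.31): V ← 33.31 m/s
adjust_throttle(-1421): rpm ← 7446 -1421 = 6025
adjust_throttle(-1280): rpm ← 6025 -1280 = 4745
throttle_to(6206): rpm ← 6206
final state: V = 33.31 m/s, rpm = 6206 → n = rpm/60 = 103.433333 rev/s
J = V / (n·D) = 33.31 / (103.433333 × 2.133) = 0.150981
regime bands: climb J<0.3704 | cruise [0.3704, 0.7407) | windmill J≥0.7407
J = 0.1510 → climb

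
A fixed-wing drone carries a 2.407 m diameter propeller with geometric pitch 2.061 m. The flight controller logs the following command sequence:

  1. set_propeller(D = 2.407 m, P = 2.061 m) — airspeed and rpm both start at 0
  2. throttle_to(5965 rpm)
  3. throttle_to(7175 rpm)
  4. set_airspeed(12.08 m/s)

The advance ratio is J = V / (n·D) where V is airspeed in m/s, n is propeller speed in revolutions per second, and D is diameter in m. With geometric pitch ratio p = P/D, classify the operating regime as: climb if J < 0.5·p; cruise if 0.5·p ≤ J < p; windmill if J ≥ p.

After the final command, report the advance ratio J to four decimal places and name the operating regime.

J = 0.0420, regime = climb

set_propeller: D = 2.407 m, P = 2.061 m (p = P/D = 0.856253); state ← (V=0, rpm=0)
throttle_to(5965): rpm ← 5965
throttle_to(7175): rpm ← 7175
set_airspeed(12.08): V ← 12.08 m/s
final state: V = 12.08 m/s, rpm = 7175 → n = rpm/60 = 119.583333 rev/s
J = V / (n·D) = 12.08 / (119.583333 × 2.407) = 0.041968
regime bands: climb J<0.4281 | cruise [0.4281, 0.8563) | windmill J≥0.8563
J = 0.0420 → climb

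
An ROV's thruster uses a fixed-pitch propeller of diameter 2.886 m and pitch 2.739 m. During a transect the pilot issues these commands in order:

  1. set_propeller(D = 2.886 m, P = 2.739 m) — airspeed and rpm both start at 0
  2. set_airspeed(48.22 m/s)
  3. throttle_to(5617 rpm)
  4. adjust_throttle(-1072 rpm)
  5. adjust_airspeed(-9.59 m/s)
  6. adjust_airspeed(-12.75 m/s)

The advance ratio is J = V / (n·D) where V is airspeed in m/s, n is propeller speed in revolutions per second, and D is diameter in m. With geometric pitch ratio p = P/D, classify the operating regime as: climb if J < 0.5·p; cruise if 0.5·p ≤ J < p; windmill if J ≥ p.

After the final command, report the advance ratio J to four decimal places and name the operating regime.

J = 0.1184, regime = climb

set_propeller: D = 2.886 m, P = 2.739 m (p = P/D = 0.949064); state ← (V=0, rpm=0)
set_airspeed(48.22): V ← 48.22 m/s
throttle_to(5617): rpm ← 5617
adjust_throttle(-1072): rpm ← 5617 -1072 = 4545
adjust_airspeed(-9.59): V ← 48.22 -9.59 = 38.63 m/s
adjust_airspeed(-12.75): V ← 38.63 -12.75 = 25.88 m/s
final state: V = 25.88 m/s, rpm = 4545 → n = rpm/60 = 75.750000 rev/s
J = V / (n·D) = 25.88 / (75.750000 × 2.886) = 0.118382
regime bands: climb J<0.4745 | cruise [0.4745, 0.9491) | windmill J≥0.9491
J = 0.1184 → climb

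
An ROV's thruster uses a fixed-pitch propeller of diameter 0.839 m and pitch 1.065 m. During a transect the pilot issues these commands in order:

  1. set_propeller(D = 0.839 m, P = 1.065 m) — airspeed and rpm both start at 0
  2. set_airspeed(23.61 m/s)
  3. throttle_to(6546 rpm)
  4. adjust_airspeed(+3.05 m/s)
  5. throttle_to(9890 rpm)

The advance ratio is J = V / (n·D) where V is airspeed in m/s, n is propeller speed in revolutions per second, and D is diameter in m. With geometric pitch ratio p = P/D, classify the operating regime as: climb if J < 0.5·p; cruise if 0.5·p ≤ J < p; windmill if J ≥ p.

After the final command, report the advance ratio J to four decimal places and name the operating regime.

set_propeller: D = 0.839 m, P = 1.065 m (p = P/D = 1.269368); state ← (V=0, rpm=0)
set_airspeed(23.61): V ← 23.61 m/s
throttle_to(6546): rpm ← 6546
adjust_airspeed(+3.05): V ← 23.61 +3.05 = 26.66 m/s
throttle_to(9890): rpm ← 9890
final state: V = 26.66 m/s, rpm = 9890 → n = rpm/60 = 164.833333 rev/s
J = V / (n·D) = 26.66 / (164.833333 × 0.839) = 0.192776
regime bands: climb J<0.6347 | cruise [0.6347, 1.2694) | windmill J≥1.2694
J = 0.1928 → climb

J = 0.1928, regime = climb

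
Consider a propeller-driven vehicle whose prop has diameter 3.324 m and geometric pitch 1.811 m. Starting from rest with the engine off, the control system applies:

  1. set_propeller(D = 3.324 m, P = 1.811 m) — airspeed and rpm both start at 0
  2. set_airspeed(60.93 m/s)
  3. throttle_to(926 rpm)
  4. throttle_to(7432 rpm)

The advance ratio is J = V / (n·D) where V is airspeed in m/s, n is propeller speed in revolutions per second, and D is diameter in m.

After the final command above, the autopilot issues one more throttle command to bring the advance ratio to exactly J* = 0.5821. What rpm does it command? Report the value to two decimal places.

rpm = 1889.40

set_propeller: D = 3.324 m, P = 1.811 m (p = P/D = 0.544826); state ← (V=0, rpm=0)
set_airspeed(60.93): V ← 60.93 m/s
throttle_to(926): rpm ← 926
throttle_to(7432): rpm ← 7432
final state: V = 60.93 m/s, rpm = 7432 → n = rpm/60 = 123.866667 rev/s
target J* = 0.5821; solve J* = V/(n·D) for n: n = V/(J*·D) = 60.93/(0.5821 × 3.324) = 31.489993 rev/s
rpm = 60·n = 1889.399578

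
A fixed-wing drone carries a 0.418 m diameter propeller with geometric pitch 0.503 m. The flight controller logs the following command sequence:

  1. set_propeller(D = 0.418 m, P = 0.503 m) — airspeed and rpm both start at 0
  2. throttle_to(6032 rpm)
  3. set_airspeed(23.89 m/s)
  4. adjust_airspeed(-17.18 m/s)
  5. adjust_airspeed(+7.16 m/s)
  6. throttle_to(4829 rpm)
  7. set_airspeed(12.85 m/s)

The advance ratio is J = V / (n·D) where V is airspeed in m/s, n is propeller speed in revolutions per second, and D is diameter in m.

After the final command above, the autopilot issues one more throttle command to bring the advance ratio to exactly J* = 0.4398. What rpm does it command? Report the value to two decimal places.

set_propeller: D = 0.418 m, P = 0.503 m (p = P/D = 1.203349); state ← (V=0, rpm=0)
throttle_to(6032): rpm ← 6032
set_airspeed(23.89): V ← 23.89 m/s
adjust_airspeed(-17.18): V ← 23.89 -17.18 = 6.71 m/s
adjust_airspeed(+7.16): V ← 6.71 +7.16 = 13.87 m/s
throttle_to(4829): rpm ← 4829
set_airspeed(12.85): V ← 12.85 m/s
final state: V = 12.85 m/s, rpm = 4829 → n = rpm/60 = 80.483333 rev/s
target J* = 0.4398; solve J* = V/(n·D) for n: n = V/(J*·D) = 12.85/(0.4398 × 0.418) = 69.899106 rev/s
rpm = 60·n = 4193.946357

rpm = 4193.95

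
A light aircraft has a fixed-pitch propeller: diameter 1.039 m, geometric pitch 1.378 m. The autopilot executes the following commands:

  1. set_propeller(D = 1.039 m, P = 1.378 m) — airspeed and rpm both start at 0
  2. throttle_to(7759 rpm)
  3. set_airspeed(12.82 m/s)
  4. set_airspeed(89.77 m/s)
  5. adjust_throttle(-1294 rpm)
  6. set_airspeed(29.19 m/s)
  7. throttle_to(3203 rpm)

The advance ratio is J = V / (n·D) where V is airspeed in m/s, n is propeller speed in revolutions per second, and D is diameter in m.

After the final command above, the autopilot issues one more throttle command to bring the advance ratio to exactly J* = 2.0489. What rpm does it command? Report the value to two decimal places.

rpm = 822.71

set_propeller: D = 1.039 m, P = 1.378 m (p = P/D = 1.326275); state ← (V=0, rpm=0)
throttle_to(7759): rpm ← 7759
set_airspeed(12.82): V ← 12.82 m/s
set_airspeed(89.77): V ← 89.77 m/s
adjust_throttle(-1294): rpm ← 7759 -1294 = 6465
set_airspeed(29.19): V ← 29.19 m/s
throttle_to(3203): rpm ← 3203
final state: V = 29.19 m/s, rpm = 3203 → n = rpm/60 = 53.383333 rev/s
target J* = 2.0489; solve J* = V/(n·D) for n: n = V/(J*·D) = 29.19/(2.0489 × 1.039) = 13.711905 rev/s
rpm = 60·n = 822.714280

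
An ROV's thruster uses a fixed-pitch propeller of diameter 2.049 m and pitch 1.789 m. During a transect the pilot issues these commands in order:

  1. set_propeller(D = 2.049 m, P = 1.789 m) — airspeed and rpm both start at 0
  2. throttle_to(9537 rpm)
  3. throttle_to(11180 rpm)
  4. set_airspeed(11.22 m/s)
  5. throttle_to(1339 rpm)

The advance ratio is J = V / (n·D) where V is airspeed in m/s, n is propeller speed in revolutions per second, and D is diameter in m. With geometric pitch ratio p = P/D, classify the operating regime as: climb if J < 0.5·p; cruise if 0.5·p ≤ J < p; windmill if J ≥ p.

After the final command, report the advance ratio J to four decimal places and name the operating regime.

J = 0.2454, regime = climb

set_propeller: D = 2.049 m, P = 1.789 m (p = P/D = 0.873109); state ← (V=0, rpm=0)
throttle_to(9537): rpm ← 9537
throttle_to(11180): rpm ← 11180
set_airspeed(11.22): V ← 11.22 m/s
throttle_to(1339): rpm ← 1339
final state: V = 11.22 m/s, rpm = 1339 → n = rpm/60 = 22.316667 rev/s
J = V / (n·D) = 11.22 / (22.316667 × 2.049) = 0.245370
regime bands: climb J<0.4366 | cruise [0.4366, 0.8731) | windmill J≥0.8731
J = 0.2454 → climb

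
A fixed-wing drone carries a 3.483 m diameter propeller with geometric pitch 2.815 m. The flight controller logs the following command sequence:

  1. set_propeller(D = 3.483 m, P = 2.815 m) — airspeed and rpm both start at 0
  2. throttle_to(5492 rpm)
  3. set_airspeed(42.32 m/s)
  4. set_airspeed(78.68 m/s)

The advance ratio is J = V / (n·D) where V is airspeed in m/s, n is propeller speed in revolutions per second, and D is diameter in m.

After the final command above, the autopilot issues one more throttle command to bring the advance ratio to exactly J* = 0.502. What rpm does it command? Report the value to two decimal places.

rpm = 2699.97

set_propeller: D = 3.483 m, P = 2.815 m (p = P/D = 0.808211); state ← (V=0, rpm=0)
throttle_to(5492): rpm ← 5492
set_airspeed(42.32): V ← 42.32 m/s
set_airspeed(78.68): V ← 78.68 m/s
final state: V = 78.68 m/s, rpm = 5492 → n = rpm/60 = 91.533333 rev/s
target J* = 0.502; solve J* = V/(n·D) for n: n = V/(J*·D) = 78.68/(0.502 × 3.483) = 44.999445 rev/s
rpm = 60·n = 2699.966714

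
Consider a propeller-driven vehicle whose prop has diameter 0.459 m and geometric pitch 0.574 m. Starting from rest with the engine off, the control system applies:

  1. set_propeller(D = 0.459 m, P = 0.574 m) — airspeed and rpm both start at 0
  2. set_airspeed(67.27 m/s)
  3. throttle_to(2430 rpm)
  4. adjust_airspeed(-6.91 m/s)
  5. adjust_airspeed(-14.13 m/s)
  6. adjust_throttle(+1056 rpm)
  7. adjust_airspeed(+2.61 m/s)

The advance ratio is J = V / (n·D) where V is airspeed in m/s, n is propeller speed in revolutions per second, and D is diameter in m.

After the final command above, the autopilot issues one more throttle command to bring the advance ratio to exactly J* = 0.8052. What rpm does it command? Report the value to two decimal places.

rpm = 7928.85

set_propeller: D = 0.459 m, P = 0.574 m (p = P/D = 1.250545); state ← (V=0, rpm=0)
set_airspeed(67.27): V ← 67.27 m/s
throttle_to(2430): rpm ← 2430
adjust_airspeed(-6.91): V ← 67.27 -6.91 = 60.36 m/s
adjust_airspeed(-14.13): V ← 60.36 -14.13 = 46.23 m/s
adjust_throttle(+1056): rpm ← 2430 +1056 = 3486
adjust_airspeed(+2.61): V ← 46.23 +2.61 = 48.84 m/s
final state: V = 48.84 m/s, rpm = 3486 → n = rpm/60 = 58.100000 rev/s
target J* = 0.8052; solve J* = V/(n·D) for n: n = V/(J*·D) = 48.84/(0.8052 × 0.459) = 132.147577 rev/s
rpm = 60·n = 7928.854602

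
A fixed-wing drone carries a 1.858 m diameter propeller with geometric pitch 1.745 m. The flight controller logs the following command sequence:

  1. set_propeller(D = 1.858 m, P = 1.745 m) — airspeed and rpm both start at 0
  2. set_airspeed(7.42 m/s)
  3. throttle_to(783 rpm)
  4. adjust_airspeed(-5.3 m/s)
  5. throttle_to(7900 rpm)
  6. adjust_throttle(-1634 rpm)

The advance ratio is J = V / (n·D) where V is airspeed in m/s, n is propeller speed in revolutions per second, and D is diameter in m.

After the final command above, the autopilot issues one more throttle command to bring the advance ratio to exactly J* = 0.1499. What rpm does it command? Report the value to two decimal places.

set_propeller: D = 1.858 m, P = 1.745 m (p = P/D = 0.939182); state ← (V=0, rpm=0)
set_airspeed(7.42): V ← 7.42 m/s
throttle_to(783): rpm ← 783
adjust_airspeed(-5.3): V ← 7.42 -5.3 = 2.12 m/s
throttle_to(7900): rpm ← 7900
adjust_throttle(-1634): rpm ← 7900 -1634 = 6266
final state: V = 2.12 m/s, rpm = 6266 → n = rpm/60 = 104.433333 rev/s
target J* = 0.1499; solve J* = V/(n·D) for n: n = V/(J*·D) = 2.12/(0.1499 × 1.858) = 7.611820 rev/s
rpm = 60·n = 456.709209

rpm = 456.71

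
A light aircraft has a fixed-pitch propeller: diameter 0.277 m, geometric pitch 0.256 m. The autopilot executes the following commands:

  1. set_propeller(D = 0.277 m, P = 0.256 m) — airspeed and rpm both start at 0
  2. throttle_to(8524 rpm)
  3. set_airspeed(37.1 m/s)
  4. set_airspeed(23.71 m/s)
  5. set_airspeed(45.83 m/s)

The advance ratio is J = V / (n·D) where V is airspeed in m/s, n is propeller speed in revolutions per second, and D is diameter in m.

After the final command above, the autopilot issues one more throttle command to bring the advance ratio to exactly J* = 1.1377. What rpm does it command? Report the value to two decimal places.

set_propeller: D = 0.277 m, P = 0.256 m (p = P/D = 0.924188); state ← (V=0, rpm=0)
throttle_to(8524): rpm ← 8524
set_airspeed(37.1): V ← 37.1 m/s
set_airspeed(23.71): V ← 23.71 m/s
set_airspeed(45.83): V ← 45.83 m/s
final state: V = 45.83 m/s, rpm = 8524 → n = rpm/60 = 142.066667 rev/s
target J* = 1.1377; solve J* = V/(n·D) for n: n = V/(J*·D) = 45.83/(1.1377 × 0.277) = 145.426091 rev/s
rpm = 60·n = 8725.565450

rpm = 8725.57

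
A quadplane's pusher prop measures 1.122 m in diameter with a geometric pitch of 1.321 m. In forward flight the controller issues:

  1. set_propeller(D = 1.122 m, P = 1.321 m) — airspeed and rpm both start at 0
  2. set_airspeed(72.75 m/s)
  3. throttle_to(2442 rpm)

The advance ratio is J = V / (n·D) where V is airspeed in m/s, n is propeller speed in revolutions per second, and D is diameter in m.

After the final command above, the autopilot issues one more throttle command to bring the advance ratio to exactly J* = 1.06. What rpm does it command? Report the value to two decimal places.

rpm = 3670.16

set_propeller: D = 1.122 m, P = 1.321 m (p = P/D = 1.177362); state ← (V=0, rpm=0)
set_airspeed(72.75): V ← 72.75 m/s
throttle_to(2442): rpm ← 2442
final state: V = 72.75 m/s, rpm = 2442 → n = rpm/60 = 40.700000 rev/s
target J* = 1.06; solve J* = V/(n·D) for n: n = V/(J*·D) = 72.75/(1.06 × 1.122) = 61.169408 rev/s
rpm = 60·n = 3670.164464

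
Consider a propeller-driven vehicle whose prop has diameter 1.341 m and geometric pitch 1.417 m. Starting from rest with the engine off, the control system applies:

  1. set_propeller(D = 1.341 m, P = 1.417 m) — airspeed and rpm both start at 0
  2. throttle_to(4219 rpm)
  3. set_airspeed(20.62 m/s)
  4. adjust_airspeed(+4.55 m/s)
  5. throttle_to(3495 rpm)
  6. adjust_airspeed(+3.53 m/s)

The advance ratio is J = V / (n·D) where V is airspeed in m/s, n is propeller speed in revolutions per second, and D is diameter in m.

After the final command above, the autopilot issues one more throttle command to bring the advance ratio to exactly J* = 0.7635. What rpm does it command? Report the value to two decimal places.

rpm = 1681.88

set_propeller: D = 1.341 m, P = 1.417 m (p = P/D = 1.056674); state ← (V=0, rpm=0)
throttle_to(4219): rpm ← 4219
set_airspeed(20.62): V ← 20.62 m/s
adjust_airspeed(+4.55): V ← 20.62 +4.55 = 25.17 m/s
throttle_to(3495): rpm ← 3495
adjust_airspeed(+3.53): V ← 25.17 +3.53 = 28.7 m/s
final state: V = 28.7 m/s, rpm = 3495 → n = rpm/60 = 58.250000 rev/s
target J* = 0.7635; solve J* = V/(n·D) for n: n = V/(J*·D) = 28.7/(0.7635 × 1.341) = 28.031354 rev/s
rpm = 60·n = 1681.881246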